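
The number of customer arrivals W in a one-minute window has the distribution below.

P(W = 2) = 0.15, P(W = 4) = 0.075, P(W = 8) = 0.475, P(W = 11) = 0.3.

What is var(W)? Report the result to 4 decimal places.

9.2100

E[W] = (2)(0.15) + (4)(0.075) + (8)(0.475) + (11)(0.3) = 7.7
E[W²] = (2)²(0.15) + (4)²(0.075) + (8)²(0.475) + (11)²(0.3) = 68.5
var(W) = E[W²] − (E[W])² = 68.5 − (7.7)² = 9.21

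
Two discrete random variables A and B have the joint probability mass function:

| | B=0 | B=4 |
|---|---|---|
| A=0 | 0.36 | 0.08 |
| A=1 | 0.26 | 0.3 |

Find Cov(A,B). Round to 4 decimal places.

E[A] = 0.56,  E[B] = 1.52
E[AB] = 1.2
Cov(A,B) = E[AB] − E[A]E[B] = 1.2 − (0.56)(1.52) = 0.3488

0.3488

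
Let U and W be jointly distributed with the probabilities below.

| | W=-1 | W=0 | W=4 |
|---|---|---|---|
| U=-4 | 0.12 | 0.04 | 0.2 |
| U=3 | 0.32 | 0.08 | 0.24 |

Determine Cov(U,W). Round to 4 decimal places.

E[U] = 0.48,  E[W] = 1.32
E[UW] = -0.8
Cov(U,W) = E[UW] − E[U]E[W] = -0.8 − (0.48)(1.32) = -1.4336

-1.4336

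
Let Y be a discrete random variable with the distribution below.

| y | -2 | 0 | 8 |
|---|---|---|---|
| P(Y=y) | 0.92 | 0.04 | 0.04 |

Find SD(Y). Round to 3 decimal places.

1.982

E[Y] = (-2)(0.92) + (0)(0.04) + (8)(0.04) = -1.52
E[Y²] = (-2)²(0.92) + (0)²(0.04) + (8)²(0.04) = 6.24
V(Y) = E[Y²] − (E[Y])² = 6.24 − (-1.52)² = 3.9296
SD(Y) = √3.9296 ≈ 1.982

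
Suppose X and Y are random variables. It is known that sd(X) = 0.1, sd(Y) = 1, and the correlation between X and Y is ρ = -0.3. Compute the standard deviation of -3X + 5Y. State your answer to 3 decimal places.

Var(X) = (0.1)² = 0.01;  Var(Y) = (1)² = 1
Cov(X,Y) = ρ·sd(X)·sd(Y) = -0.3·0.1·1 = -0.03
Var(-3X + 5Y) = (-3)²·Var(X) + (5)²·Var(Y) + 2·(-3)·(5)·Cov(X,Y)
= 9·0.01 + 25·1 + -30·-0.03 = 25.99
sd(-3X + 5Y) = √25.99 ≈ 5.098

5.098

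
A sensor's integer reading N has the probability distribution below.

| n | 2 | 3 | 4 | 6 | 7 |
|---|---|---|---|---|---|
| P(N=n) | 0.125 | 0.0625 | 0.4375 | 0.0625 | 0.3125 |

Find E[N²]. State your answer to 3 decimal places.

E[N²] = (2)²(0.125) + (3)²(0.0625) + (4)²(0.4375) + (6)²(0.0625) + (7)²(0.3125) = 25.625

25.625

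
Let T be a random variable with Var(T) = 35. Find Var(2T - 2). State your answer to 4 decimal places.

140.0000

Var(2T - 2) = (2)²·Var(T) = 4·35 = 140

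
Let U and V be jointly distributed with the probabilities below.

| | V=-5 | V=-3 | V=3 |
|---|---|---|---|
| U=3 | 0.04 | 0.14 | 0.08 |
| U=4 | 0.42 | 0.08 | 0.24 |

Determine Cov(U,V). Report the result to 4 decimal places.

E[U] = 3.74,  E[V] = -2
E[UV] = -7.62
Cov(U,V) = E[UV] − E[U]E[V] = -7.62 − (3.74)(-2) = -0.14

-0.1400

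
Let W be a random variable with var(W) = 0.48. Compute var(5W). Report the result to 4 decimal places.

12.0000

var(5W) = (5)²·var(W) = 25·0.48 = 12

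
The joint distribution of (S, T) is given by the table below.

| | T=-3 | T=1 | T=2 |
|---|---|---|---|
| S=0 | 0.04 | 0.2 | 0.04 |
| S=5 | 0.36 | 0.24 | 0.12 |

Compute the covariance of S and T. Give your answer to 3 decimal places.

-1.416

E[S] = 3.6,  E[T] = -0.44
E[ST] = -3
Cov(S,T) = E[ST] − E[S]E[T] = -3 − (3.6)(-0.44) = -1.416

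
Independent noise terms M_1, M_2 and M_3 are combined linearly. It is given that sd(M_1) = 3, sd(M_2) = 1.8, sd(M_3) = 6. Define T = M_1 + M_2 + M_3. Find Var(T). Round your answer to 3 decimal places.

Var(M_1) = 9, Var(M_2) = 3.24, Var(M_3) = 36
By independence, Var(T) = (1)²Var(M_1) + (1)²Var(M_2) + (1)²Var(M_3)
= (1)²·9 + (1)²·3.24 + (1)²·36 = 48.24

48.240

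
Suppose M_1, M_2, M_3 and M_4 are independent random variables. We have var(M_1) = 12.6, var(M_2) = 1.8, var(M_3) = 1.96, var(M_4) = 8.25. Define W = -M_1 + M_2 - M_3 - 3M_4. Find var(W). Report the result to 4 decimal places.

90.6100

By independence, var(W) = (-1)²var(M_1) + (1)²var(M_2) + (-1)²var(M_3) + (-3)²var(M_4)
= (-1)²·12.6 + (1)²·1.8 + (-1)²·1.96 + (-3)²·8.25 = 90.61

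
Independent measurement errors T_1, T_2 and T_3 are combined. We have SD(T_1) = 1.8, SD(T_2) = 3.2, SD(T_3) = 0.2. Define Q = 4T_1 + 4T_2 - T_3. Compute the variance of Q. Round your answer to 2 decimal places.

215.72

Var(T_1) = 3.24, Var(T_2) = 10.24, Var(T_3) = 0.04
By independence, Var(Q) = (4)²Var(T_1) + (4)²Var(T_2) + (-1)²Var(T_3)
= (4)²·3.24 + (4)²·10.24 + (-1)²·0.04 = 215.72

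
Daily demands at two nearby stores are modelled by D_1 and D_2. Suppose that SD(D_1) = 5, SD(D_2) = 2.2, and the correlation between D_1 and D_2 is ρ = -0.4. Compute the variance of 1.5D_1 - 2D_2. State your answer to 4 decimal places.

V(D_1) = (5)² = 25;  V(D_2) = (2.2)² = 4.84
cov(D_1,D_2) = ρ·SD(D_1)·SD(D_2) = -0.4·5·2.2 = -4.4
V(1.5D_1 - 2D_2) = (1.5)²·V(D_1) + (-2)²·V(D_2) + 2·(1.5)·(-2)·cov(D_1,D_2)
= 2.25·25 + 4·4.84 + -6·-4.4 = 102.01

102.0100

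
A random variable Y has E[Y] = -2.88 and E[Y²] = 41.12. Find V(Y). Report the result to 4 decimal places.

V(Y) = 41.12 − (-2.88)² = 32.8256

32.8256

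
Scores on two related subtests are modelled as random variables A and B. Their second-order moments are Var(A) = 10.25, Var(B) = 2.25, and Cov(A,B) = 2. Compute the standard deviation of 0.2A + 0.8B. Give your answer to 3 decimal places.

Var(0.2A + 0.8B) = (0.2)²·Var(A) + (0.8)²·Var(B) + 2·(0.2)·(0.8)·Cov(A,B)
= 0.04·10.25 + 0.64·2.25 + 0.32·2 = 2.49
sd(0.2A + 0.8B) = √2.49 ≈ 1.578

1.578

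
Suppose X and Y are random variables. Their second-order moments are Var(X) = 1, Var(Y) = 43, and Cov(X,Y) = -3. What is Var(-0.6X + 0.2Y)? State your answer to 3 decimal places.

2.800

Var(-0.6X + 0.2Y) = (-0.6)²·Var(X) + (0.2)²·Var(Y) + 2·(-0.6)·(0.2)·Cov(X,Y)
= 0.36·1 + 0.04·43 + -0.24·-3 = 2.8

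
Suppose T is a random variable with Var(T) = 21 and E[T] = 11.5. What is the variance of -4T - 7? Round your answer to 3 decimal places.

336.000

Var(-4T - 7) = (-4)²·Var(T) = 16·21 = 336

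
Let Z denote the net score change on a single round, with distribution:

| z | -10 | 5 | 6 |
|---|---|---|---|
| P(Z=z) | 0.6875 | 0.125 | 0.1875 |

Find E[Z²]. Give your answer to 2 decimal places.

E[Z²] = (-10)²(0.6875) + (5)²(0.125) + (6)²(0.1875) = 78.625

78.63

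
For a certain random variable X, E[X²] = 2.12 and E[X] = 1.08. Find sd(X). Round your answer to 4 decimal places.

0.9765

Var(X) = 2.12 − (1.08)² = 0.9536
sd(X) = √0.9536 ≈ 0.9765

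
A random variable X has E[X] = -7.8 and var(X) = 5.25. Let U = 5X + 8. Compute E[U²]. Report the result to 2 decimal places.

1092.25

E[5X + 8] = 5·-7.8 + 8 = -31
var(5X + 8) = (5)²·5.25 = 131.25
E[U²] = var(U) + (E[U])² = 131.25 + (-31)² = 1092.25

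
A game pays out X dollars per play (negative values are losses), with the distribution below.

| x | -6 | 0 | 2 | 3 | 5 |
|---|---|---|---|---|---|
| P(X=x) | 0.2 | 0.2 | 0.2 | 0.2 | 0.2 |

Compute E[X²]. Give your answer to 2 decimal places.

E[X²] = (-6)²(0.2) + (0)²(0.2) + (2)²(0.2) + (3)²(0.2) + (5)²(0.2) = 14.8

14.80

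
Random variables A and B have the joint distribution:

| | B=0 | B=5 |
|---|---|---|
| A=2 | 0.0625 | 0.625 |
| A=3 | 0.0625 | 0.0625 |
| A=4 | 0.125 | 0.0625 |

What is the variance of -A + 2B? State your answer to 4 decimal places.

23.1250

E[A] = 2.5,  E[B] = 3.75,  E[AB] = 8.4375
Var(A) = 6.875 − (2.5)² = 0.625;  Var(B) = 18.75 − (3.75)² = 4.6875
cov(A,B) = 8.4375 − (2.5)(3.75) = -0.9375
Var(-A + 2B) = (-1)²·0.625 + (2)²·4.6875 + 2·(-1)·(2)·-0.9375 = 23.125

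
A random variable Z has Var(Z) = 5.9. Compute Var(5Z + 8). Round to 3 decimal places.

147.500

Var(5Z + 8) = (5)²·Var(Z) = 25·5.9 = 147.5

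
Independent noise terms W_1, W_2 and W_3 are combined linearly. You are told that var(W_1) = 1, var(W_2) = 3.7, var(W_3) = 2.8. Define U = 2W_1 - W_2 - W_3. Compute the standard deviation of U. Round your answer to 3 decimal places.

3.240

By independence, var(U) = (2)²var(W_1) + (-1)²var(W_2) + (-1)²var(W_3)
= (2)²·1 + (-1)²·3.7 + (-1)²·2.8 = 10.5
SD(U) = √10.5 ≈ 3.240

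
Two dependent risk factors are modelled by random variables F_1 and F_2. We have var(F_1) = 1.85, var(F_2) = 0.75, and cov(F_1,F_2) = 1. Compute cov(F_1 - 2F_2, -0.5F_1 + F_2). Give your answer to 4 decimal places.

-0.4250

cov(F_1 - 2F_2, -0.5F_1 + F_2) = (1)(-0.5)var(F_1) + (-2)(1)var(F_2) + [(1)(1) + (-2)(-0.5)]cov(F_1,F_2)
= -0.5·1.85 + -2·0.75 + 2·1 = -0.425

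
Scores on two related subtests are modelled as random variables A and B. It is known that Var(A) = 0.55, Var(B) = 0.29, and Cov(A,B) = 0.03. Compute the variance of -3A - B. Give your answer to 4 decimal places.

Var(-3A - B) = (-3)²·Var(A) + (-1)²·Var(B) + 2·(-3)·(-1)·Cov(A,B)
= 9·0.55 + 1·0.29 + 6·0.03 = 5.42

5.4200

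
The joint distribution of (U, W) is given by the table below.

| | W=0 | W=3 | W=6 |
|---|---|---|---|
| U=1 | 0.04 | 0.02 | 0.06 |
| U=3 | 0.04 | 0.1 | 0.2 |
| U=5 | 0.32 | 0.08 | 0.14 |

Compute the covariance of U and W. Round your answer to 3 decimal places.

E[U] = 3.84,  E[W] = 3
E[UW] = 10.32
cov(U,W) = E[UW] − E[U]E[W] = 10.32 − (3.84)(3) = -1.2

-1.200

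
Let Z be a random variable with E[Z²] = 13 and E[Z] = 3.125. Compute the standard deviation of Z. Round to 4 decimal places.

1.7984

V(Z) = 13 − (3.125)² = 3.234375
SD(Z) = √3.234375 ≈ 1.7984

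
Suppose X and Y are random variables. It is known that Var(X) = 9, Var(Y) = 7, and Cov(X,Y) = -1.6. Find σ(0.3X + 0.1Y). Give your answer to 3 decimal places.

0.885

Var(0.3X + 0.1Y) = (0.3)²·Var(X) + (0.1)²·Var(Y) + 2·(0.3)·(0.1)·Cov(X,Y)
= 0.09·9 + 0.01·7 + 0.06·-1.6 = 0.784
σ(0.3X + 0.1Y) = √0.784 ≈ 0.885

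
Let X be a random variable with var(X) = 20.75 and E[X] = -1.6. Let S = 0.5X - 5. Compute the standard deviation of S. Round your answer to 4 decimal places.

var(0.5X - 5) = (0.5)²·20.75 = 5.1875
σ(S) = √5.1875 ≈ 2.2776

2.2776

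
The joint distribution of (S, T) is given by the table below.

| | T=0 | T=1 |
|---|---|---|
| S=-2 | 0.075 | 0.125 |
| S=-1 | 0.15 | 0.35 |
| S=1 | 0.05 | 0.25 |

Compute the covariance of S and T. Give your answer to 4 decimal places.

E[S] = -0.6,  E[T] = 0.725
E[ST] = -0.35
Cov(S,T) = E[ST] − E[S]E[T] = -0.35 − (-0.6)(0.725) = 0.085

0.0850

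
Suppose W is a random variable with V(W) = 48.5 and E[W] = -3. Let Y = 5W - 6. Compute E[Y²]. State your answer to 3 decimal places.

E[5W - 6] = 5·-3 − 6 = -21
V(5W - 6) = (5)²·48.5 = 1212.5
E[Y²] = V(Y) + (E[Y])² = 1212.5 + (-21)² = 1653.5

1653.500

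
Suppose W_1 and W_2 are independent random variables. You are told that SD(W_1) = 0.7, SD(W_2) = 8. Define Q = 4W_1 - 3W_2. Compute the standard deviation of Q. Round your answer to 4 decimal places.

Var(W_1) = 0.49, Var(W_2) = 64
By independence, Var(Q) = (4)²Var(W_1) + (-3)²Var(W_2)
= (4)²·0.49 + (-3)²·64 = 583.84
SD(Q) = √583.84 ≈ 24.1628

24.1628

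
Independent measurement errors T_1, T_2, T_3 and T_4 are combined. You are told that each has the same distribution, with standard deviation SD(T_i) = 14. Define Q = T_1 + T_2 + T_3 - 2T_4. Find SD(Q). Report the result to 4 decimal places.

37.0405

Var(T_i) = (14)² = 196
By independence, Var(Q) = (1)²Var(T_1) + (1)²Var(T_2) + (1)²Var(T_3) + (-2)²Var(T_4)
= (1)²·196 + (1)²·196 + (1)²·196 + (-2)²·196 = 1372
SD(Q) = √1372 ≈ 37.0405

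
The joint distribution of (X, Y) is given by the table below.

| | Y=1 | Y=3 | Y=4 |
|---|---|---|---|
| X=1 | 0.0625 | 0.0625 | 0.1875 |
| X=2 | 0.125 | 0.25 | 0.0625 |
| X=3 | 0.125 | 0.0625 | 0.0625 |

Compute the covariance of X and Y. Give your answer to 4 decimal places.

-0.2695

E[X] = 1.9375,  E[Y] = 2.6875
E[XY] = 4.9375
cov(X,Y) = E[XY] − E[X]E[Y] = 4.9375 − (1.9375)(2.6875) = -0.26953125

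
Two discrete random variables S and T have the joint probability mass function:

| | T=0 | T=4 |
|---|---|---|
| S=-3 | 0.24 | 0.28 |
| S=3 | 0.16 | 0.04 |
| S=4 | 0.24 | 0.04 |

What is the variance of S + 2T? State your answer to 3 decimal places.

E[S] = 0.16,  E[T] = 1.44,  E[ST] = -2.24
V(S) = 10.96 − (0.16)² = 10.9344;  V(T) = 5.76 − (1.44)² = 3.6864
Cov(S,T) = -2.24 − (0.16)(1.44) = -2.4704
V(S + 2T) = (1)²·10.9344 + (2)²·3.6864 + 2·(1)·(2)·-2.4704 = 15.7984

15.798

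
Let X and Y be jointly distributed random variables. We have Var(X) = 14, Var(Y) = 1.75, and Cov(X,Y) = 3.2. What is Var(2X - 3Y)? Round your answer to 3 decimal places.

33.350

Var(2X - 3Y) = (2)²·Var(X) + (-3)²·Var(Y) + 2·(2)·(-3)·Cov(X,Y)
= 4·14 + 9·1.75 + -12·3.2 = 33.35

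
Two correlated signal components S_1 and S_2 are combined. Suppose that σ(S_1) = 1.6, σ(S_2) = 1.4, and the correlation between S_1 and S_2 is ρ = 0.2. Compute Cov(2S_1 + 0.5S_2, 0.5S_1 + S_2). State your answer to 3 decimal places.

4.548

V(S_1) = (1.6)² = 2.56;  V(S_2) = (1.4)² = 1.96
Cov(S_1,S_2) = ρ·σ(S_1)·σ(S_2) = 0.2·1.6·1.4 = 0.448
Cov(2S_1 + 0.5S_2, 0.5S_1 + S_2) = (2)(0.5)V(S_1) + (0.5)(1)V(S_2) + [(2)(1) + (0.5)(0.5)]Cov(S_1,S_2)
= 1·2.56 + 0.5·1.96 + 2.25·0.448 = 4.548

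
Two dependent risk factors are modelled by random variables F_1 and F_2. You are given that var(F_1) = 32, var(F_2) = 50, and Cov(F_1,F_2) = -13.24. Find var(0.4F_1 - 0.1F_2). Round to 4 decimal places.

var(0.4F_1 - 0.1F_2) = (0.4)²·var(F_1) + (-0.1)²·var(F_2) + 2·(0.4)·(-0.1)·Cov(F_1,F_2)
= 0.16·32 + 0.01·50 + -0.08·-13.24 = 6.6792

6.6792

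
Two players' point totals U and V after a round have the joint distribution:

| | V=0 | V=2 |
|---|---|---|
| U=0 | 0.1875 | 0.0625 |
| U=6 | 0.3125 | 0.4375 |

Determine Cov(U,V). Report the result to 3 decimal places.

0.750

E[U] = 4.5,  E[V] = 1
E[UV] = 5.25
Cov(U,V) = E[UV] − E[U]E[V] = 5.25 − (4.5)(1) = 0.75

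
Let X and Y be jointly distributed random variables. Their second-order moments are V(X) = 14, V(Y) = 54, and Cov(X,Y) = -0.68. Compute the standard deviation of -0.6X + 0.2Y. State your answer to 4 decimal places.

V(-0.6X + 0.2Y) = (-0.6)²·V(X) + (0.2)²·V(Y) + 2·(-0.6)·(0.2)·Cov(X,Y)
= 0.36·14 + 0.04·54 + -0.24·-0.68 = 7.3632
SD(-0.6X + 0.2Y) = √7.3632 ≈ 2.7135

2.7135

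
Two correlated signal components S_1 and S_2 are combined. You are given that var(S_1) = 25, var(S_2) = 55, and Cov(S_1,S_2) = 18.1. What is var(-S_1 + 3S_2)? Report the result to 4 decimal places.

var(-S_1 + 3S_2) = (-1)²·var(S_1) + (3)²·var(S_2) + 2·(-1)·(3)·Cov(S_1,S_2)
= 1·25 + 9·55 + -6·18.1 = 411.4

411.4000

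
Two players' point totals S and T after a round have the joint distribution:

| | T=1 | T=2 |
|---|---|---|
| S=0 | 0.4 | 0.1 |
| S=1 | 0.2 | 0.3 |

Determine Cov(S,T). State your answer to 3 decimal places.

0.100

E[S] = 0.5,  E[T] = 1.4
E[ST] = 0.8
Cov(S,T) = E[ST] − E[S]E[T] = 0.8 − (0.5)(1.4) = 0.1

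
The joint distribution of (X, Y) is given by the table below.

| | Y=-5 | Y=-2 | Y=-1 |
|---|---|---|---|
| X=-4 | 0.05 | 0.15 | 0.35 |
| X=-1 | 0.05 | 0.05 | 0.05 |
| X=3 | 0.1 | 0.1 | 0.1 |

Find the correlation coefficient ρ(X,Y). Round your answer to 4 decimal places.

E[X] = -1.45,  E[Y] = -2.1
E[XY] = 1.6
Cov(X,Y) = E[XY] − E[X]E[Y] = 1.6 − (-1.45)(-2.1) = -1.445
V(X) = 9.5475,  V(Y) = 2.29
ρ = -1.445 / √(9.5475·2.29) ≈ -0.3090

-0.3090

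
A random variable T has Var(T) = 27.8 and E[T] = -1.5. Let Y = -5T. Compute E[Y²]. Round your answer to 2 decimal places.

751.25

E[-5T] = -5·-1.5 = 7.5
Var(-5T) = (-5)²·27.8 = 695
E[Y²] = Var(Y) + (E[Y])² = 695 + (7.5)² = 751.25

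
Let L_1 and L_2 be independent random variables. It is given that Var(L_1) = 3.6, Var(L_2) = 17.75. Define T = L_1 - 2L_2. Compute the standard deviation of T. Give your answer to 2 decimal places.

By independence, Var(T) = (1)²Var(L_1) + (-2)²Var(L_2)
= (1)²·3.6 + (-2)²·17.75 = 74.6
sd(T) = √74.6 ≈ 8.64

8.64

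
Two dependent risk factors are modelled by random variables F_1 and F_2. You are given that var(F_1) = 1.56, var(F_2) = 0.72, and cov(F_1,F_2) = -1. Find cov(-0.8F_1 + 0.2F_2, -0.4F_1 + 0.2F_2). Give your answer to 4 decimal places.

cov(-0.8F_1 + 0.2F_2, -0.4F_1 + 0.2F_2) = (-0.8)(-0.4)var(F_1) + (0.2)(0.2)var(F_2) + [(-0.8)(0.2) + (0.2)(-0.4)]cov(F_1,F_2)
= 0.32·1.56 + 0.04·0.72 + -0.24·-1 = 0.768

0.7680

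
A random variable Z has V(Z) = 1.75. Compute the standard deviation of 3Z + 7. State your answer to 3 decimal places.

V(3Z + 7) = (3)²·1.75 = 15.75
SD(3Z + 7) = √15.75 ≈ 3.969

3.969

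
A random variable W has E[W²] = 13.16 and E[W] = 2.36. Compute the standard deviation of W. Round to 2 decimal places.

Var(W) = 13.16 − (2.36)² = 7.5904
sd(W) = √7.5904 ≈ 2.76

2.76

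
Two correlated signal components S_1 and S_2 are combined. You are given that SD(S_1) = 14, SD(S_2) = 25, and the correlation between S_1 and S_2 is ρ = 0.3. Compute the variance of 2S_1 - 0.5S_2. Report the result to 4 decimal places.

V(S_1) = (14)² = 196;  V(S_2) = (25)² = 625
Cov(S_1,S_2) = ρ·SD(S_1)·SD(S_2) = 0.3·14·25 = 105
V(2S_1 - 0.5S_2) = (2)²·V(S_1) + (-0.5)²·V(S_2) + 2·(2)·(-0.5)·Cov(S_1,S_2)
= 4·196 + 0.25·625 + -2·105 = 730.25

730.2500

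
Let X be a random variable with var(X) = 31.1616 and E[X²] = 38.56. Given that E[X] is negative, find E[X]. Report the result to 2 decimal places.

-2.72

(E[X])² = E[X²] − var(X) = 38.56 − 31.1616 = 7.3984
E[X] = −√7.3984 = -2.72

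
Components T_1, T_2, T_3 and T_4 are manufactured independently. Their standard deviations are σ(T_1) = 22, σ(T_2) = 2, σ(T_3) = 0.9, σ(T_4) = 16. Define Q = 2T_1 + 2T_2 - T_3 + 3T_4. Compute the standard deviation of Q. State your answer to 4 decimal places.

65.2442

var(T_1) = 484, var(T_2) = 4, var(T_3) = 0.81, var(T_4) = 256
By independence, var(Q) = (2)²var(T_1) + (2)²var(T_2) + (-1)²var(T_3) + (3)²var(T_4)
= (2)²·484 + (2)²·4 + (-1)²·0.81 + (3)²·256 = 4256.81
σ(Q) = √4256.81 ≈ 65.2442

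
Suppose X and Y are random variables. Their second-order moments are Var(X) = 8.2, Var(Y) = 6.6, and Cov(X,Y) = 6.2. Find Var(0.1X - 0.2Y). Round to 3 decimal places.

0.098

Var(0.1X - 0.2Y) = (0.1)²·Var(X) + (-0.2)²·Var(Y) + 2·(0.1)·(-0.2)·Cov(X,Y)
= 0.01·8.2 + 0.04·6.6 + -0.04·6.2 = 0.098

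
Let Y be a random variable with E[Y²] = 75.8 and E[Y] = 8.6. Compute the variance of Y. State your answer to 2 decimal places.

1.84

var(Y) = 75.8 − (8.6)² = 1.84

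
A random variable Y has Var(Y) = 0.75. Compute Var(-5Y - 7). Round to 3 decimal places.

Var(-5Y - 7) = (-5)²·Var(Y) = 25·0.75 = 18.75

18.750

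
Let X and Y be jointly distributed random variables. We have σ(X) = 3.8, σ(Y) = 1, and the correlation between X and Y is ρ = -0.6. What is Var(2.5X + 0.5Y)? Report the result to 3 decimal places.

84.800

Var(X) = (3.8)² = 14.44;  Var(Y) = (1)² = 1
Cov(X,Y) = ρ·σ(X)·σ(Y) = -0.6·3.8·1 = -2.28
Var(2.5X + 0.5Y) = (2.5)²·Var(X) + (0.5)²·Var(Y) + 2·(2.5)·(0.5)·Cov(X,Y)
= 6.25·14.44 + 0.25·1 + 2.5·-2.28 = 84.8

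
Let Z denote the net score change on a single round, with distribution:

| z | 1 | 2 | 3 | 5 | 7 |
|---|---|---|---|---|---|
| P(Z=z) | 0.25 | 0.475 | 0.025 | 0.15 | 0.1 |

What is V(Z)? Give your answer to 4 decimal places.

E[Z] = (1)(0.25) + (2)(0.475) + (3)(0.025) + (5)(0.15) + (7)(0.1) = 2.725
E[Z²] = (1)²(0.25) + (2)²(0.475) + (3)²(0.025) + (5)²(0.15) + (7)²(0.1) = 11.025
V(Z) = E[Z²] − (E[Z])² = 11.025 − (2.725)² = 3.599375

3.5994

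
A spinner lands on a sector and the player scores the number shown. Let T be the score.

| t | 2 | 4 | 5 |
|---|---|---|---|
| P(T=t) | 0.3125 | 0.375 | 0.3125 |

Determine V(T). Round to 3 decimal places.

1.465

E[T] = (2)(0.3125) + (4)(0.375) + (5)(0.3125) = 3.6875
E[T²] = (2)²(0.3125) + (4)²(0.375) + (5)²(0.3125) = 15.0625
V(T) = E[T²] − (E[T])² = 15.0625 − (3.6875)² = 1.46484375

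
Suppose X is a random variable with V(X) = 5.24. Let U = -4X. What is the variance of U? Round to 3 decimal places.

83.840

V(-4X) = (-4)²·V(X) = 16·5.24 = 83.84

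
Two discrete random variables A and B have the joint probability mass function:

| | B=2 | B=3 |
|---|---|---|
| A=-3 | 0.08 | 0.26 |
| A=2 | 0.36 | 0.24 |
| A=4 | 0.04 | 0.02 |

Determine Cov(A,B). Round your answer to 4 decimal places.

-0.4384

E[A] = 0.42,  E[B] = 2.52
E[AB] = 0.62
Cov(A,B) = E[AB] − E[A]E[B] = 0.62 − (0.42)(2.52) = -0.4384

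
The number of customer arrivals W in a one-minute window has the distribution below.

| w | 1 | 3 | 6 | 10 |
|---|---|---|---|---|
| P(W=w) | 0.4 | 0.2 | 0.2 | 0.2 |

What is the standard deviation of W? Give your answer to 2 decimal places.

E[W] = (1)(0.4) + (3)(0.2) + (6)(0.2) + (10)(0.2) = 4.2
E[W²] = (1)²(0.4) + (3)²(0.2) + (6)²(0.2) + (10)²(0.2) = 29.4
V(W) = E[W²] − (E[W])² = 29.4 − (4.2)² = 11.76
SD(W) = √11.76 ≈ 3.43

3.43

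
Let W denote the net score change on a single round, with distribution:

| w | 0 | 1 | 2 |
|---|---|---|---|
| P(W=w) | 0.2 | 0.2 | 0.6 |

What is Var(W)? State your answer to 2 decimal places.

E[W] = (0)(0.2) + (1)(0.2) + (2)(0.6) = 1.4
E[W²] = (0)²(0.2) + (1)²(0.2) + (2)²(0.6) = 2.6
Var(W) = E[W²] − (E[W])² = 2.6 − (1.4)² = 0.64

0.64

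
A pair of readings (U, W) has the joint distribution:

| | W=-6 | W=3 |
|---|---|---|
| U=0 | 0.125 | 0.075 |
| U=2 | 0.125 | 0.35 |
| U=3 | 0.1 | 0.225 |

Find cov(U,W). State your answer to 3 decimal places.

1.114

E[U] = 1.925,  E[W] = -0.15
E[UW] = 0.825
cov(U,W) = E[UW] − E[U]E[W] = 0.825 − (1.925)(-0.15) = 1.11375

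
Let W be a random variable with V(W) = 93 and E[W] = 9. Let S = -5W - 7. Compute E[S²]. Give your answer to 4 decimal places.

5029.0000

E[-5W - 7] = -5·9 − 7 = -52
V(-5W - 7) = (-5)²·93 = 2325
E[S²] = V(S) + (E[S])² = 2325 + (-52)² = 5029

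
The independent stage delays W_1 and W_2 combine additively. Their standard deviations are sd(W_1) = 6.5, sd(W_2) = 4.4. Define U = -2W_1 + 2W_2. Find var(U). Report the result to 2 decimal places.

var(W_1) = 42.25, var(W_2) = 19.36
By independence, var(U) = (-2)²var(W_1) + (2)²var(W_2)
= (-2)²·42.25 + (2)²·19.36 = 246.44

246.44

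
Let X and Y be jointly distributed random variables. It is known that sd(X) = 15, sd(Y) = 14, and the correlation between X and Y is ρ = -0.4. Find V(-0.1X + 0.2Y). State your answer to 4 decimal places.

V(X) = (15)² = 225;  V(Y) = (14)² = 196
Cov(X,Y) = ρ·sd(X)·sd(Y) = -0.4·15·14 = -84
V(-0.1X + 0.2Y) = (-0.1)²·V(X) + (0.2)²·V(Y) + 2·(-0.1)·(0.2)·Cov(X,Y)
= 0.01·225 + 0.04·196 + -0.04·-84 = 13.45

13.4500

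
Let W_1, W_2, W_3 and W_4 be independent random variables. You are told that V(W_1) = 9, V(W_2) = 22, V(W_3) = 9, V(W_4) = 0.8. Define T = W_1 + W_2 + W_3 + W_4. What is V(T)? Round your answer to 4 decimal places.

By independence, V(T) = (1)²V(W_1) + (1)²V(W_2) + (1)²V(W_3) + (1)²V(W_4)
= (1)²·9 + (1)²·22 + (1)²·9 + (1)²·0.8 = 40.8

40.8000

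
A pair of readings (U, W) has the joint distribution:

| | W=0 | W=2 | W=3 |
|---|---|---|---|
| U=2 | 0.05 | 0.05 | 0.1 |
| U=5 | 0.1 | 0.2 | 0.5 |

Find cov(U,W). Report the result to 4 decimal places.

0.1800

E[U] = 4.4,  E[W] = 2.3
E[UW] = 10.3
cov(U,W) = E[UW] − E[U]E[W] = 10.3 − (4.4)(2.3) = 0.18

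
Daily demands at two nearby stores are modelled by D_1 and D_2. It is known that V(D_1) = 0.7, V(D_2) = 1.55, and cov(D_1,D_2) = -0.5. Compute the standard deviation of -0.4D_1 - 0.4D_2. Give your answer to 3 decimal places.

V(-0.4D_1 - 0.4D_2) = (-0.4)²·V(D_1) + (-0.4)²·V(D_2) + 2·(-0.4)·(-0.4)·cov(D_1,D_2)
= 0.16·0.7 + 0.16·1.55 + 0.32·-0.5 = 0.2
SD(-0.4D_1 - 0.4D_2) = √0.2 ≈ 0.447

0.447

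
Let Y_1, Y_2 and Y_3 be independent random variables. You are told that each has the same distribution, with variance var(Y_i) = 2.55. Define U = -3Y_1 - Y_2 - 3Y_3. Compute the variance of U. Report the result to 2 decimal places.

By independence, var(U) = (-3)²var(Y_1) + (-1)²var(Y_2) + (-3)²var(Y_3)
= (-3)²·2.55 + (-1)²·2.55 + (-3)²·2.55 = 48.45

48.45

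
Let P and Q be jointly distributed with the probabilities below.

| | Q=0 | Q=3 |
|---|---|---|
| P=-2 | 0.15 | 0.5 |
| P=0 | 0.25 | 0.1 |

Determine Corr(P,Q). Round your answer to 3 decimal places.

E[P] = -1.3,  E[Q] = 1.8
E[PQ] = -3
Cov(P,Q) = E[PQ] − E[P]E[Q] = -3 − (-1.3)(1.8) = -0.66
Var(P) = 0.91,  Var(Q) = 2.16
ρ = -0.66 / √(0.91·2.16) ≈ -0.471

-0.471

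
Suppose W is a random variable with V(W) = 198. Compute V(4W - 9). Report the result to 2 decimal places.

V(4W - 9) = (4)²·V(W) = 16·198 = 3168

3168.00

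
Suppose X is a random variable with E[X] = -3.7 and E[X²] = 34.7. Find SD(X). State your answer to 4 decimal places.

4.5837

var(X) = 34.7 − (-3.7)² = 21.01
SD(X) = √21.01 ≈ 4.5837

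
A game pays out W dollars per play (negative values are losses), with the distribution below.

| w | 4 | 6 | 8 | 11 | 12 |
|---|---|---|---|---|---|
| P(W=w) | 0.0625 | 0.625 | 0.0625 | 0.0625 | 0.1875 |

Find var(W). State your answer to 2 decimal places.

6.75

E[W] = (4)(0.0625) + (6)(0.625) + (8)(0.0625) + (11)(0.0625) + (12)(0.1875) = 7.4375
E[W²] = (4)²(0.0625) + (6)²(0.625) + (8)²(0.0625) + (11)²(0.0625) + (12)²(0.1875) = 62.0625
var(W) = E[W²] − (E[W])² = 62.0625 − (7.4375)² = 6.74609375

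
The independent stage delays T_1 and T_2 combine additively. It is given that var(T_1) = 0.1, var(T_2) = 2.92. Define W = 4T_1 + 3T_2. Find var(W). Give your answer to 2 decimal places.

By independence, var(W) = (4)²var(T_1) + (3)²var(T_2)
= (4)²·0.1 + (3)²·2.92 = 27.88

27.88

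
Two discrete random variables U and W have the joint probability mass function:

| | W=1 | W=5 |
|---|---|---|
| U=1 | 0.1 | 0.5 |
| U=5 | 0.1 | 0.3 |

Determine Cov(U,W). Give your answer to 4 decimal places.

-0.3200

E[U] = 2.6,  E[W] = 4.2
E[UW] = 10.6
Cov(U,W) = E[UW] − E[U]E[W] = 10.6 − (2.6)(4.2) = -0.32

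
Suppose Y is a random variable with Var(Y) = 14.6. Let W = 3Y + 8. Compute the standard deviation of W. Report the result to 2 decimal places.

Var(3Y + 8) = (3)²·14.6 = 131.4
sd(W) = √131.4 ≈ 11.46

11.46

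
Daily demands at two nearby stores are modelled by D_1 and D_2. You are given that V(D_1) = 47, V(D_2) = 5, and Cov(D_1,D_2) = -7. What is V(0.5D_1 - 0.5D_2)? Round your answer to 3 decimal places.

V(0.5D_1 - 0.5D_2) = (0.5)²·V(D_1) + (-0.5)²·V(D_2) + 2·(0.5)·(-0.5)·Cov(D_1,D_2)
= 0.25·47 + 0.25·5 + -0.5·-7 = 16.5

16.500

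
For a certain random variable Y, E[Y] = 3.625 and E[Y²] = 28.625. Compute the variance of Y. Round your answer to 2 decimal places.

var(Y) = 28.625 − (3.625)² = 15.484375

15.48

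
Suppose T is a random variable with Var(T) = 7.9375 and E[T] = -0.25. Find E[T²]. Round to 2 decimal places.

8.00

E[T²] = Var(T) + (E[T])² = 7.9375 + (-0.25)² = 8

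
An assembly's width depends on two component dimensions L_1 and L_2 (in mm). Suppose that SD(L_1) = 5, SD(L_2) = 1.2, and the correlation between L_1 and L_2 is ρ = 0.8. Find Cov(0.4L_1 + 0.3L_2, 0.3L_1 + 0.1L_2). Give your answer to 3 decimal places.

V(L_1) = (5)² = 25;  V(L_2) = (1.2)² = 1.44
Cov(L_1,L_2) = ρ·SD(L_1)·SD(L_2) = 0.8·5·1.2 = 4.8
Cov(0.4L_1 + 0.3L_2, 0.3L_1 + 0.1L_2) = (0.4)(0.3)V(L_1) + (0.3)(0.1)V(L_2) + [(0.4)(0.1) + (0.3)(0.3)]Cov(L_1,L_2)
= 0.12·25 + 0.03·1.44 + 0.13·4.8 = 3.6672

3.667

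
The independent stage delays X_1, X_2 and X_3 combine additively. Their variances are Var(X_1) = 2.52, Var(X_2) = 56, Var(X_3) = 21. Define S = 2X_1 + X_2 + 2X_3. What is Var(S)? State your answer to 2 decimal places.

By independence, Var(S) = (2)²Var(X_1) + (1)²Var(X_2) + (2)²Var(X_3)
= (2)²·2.52 + (1)²·56 + (2)²·21 = 150.08

150.08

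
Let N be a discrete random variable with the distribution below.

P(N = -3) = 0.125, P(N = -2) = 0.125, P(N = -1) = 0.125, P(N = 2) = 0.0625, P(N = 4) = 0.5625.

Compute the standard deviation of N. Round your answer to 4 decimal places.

2.8913

E[N] = (-3)(0.125) + (-2)(0.125) + (-1)(0.125) + (2)(0.0625) + (4)(0.5625) = 1.625
E[N²] = (-3)²(0.125) + (-2)²(0.125) + (-1)²(0.125) + (2)²(0.0625) + (4)²(0.5625) = 11
V(N) = E[N²] − (E[N])² = 11 − (1.625)² = 8.359375
SD(N) = √8.359375 ≈ 2.8913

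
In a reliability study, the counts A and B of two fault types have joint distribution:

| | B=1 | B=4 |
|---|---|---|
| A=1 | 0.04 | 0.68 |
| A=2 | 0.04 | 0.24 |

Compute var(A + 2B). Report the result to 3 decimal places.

E[A] = 1.28,  E[B] = 3.76,  E[AB] = 4.76
var(A) = 1.84 − (1.28)² = 0.2016;  var(B) = 14.8 − (3.76)² = 0.6624
Cov(A,B) = 4.76 − (1.28)(3.76) = -0.0528
var(A + 2B) = (1)²·0.2016 + (2)²·0.6624 + 2·(1)·(2)·-0.0528 = 2.64

2.640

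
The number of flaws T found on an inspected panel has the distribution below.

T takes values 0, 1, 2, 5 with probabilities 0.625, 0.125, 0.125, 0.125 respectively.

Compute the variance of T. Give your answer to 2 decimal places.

2.75

E[T] = (0)(0.625) + (1)(0.125) + (2)(0.125) + (5)(0.125) = 1
E[T²] = (0)²(0.625) + (1)²(0.125) + (2)²(0.125) + (5)²(0.125) = 3.75
V(T) = E[T²] − (E[T])² = 3.75 − (1)² = 2.75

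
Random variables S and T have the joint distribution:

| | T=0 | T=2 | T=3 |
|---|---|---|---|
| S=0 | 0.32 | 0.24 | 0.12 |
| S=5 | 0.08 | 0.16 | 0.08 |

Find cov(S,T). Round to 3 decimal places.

0.560

E[S] = 1.6,  E[T] = 1.4
E[ST] = 2.8
cov(S,T) = E[ST] − E[S]E[T] = 2.8 − (1.6)(1.4) = 0.56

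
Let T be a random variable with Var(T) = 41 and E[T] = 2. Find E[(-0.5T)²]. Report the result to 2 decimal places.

E[-0.5T] = -0.5·2 = -1
Var(-0.5T) = (-0.5)²·41 = 10.25
E[(-0.5T)²] = Var((-0.5T)) + (E[(-0.5T)])² = 10.25 + (-1)² = 11.25

11.25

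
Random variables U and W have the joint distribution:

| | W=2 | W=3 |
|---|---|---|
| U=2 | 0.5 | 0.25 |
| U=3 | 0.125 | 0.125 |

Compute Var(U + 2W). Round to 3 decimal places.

1.250

E[U] = 2.25,  E[W] = 2.375,  E[UW] = 5.375
Var(U) = 5.25 − (2.25)² = 0.1875;  Var(W) = 5.875 − (2.375)² = 0.234375
Cov(U,W) = 5.375 − (2.25)(2.375) = 0.03125
Var(U + 2W) = (1)²·0.1875 + (2)²·0.234375 + 2·(1)·(2)·0.03125 = 1.25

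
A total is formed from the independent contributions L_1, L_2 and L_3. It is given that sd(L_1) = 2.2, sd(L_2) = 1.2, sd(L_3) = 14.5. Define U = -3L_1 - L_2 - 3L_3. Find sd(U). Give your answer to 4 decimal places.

44.0142

V(L_1) = 4.84, V(L_2) = 1.44, V(L_3) = 210.25
By independence, V(U) = (-3)²V(L_1) + (-1)²V(L_2) + (-3)²V(L_3)
= (-3)²·4.84 + (-1)²·1.44 + (-3)²·210.25 = 1937.25
sd(U) = √1937.25 ≈ 44.0142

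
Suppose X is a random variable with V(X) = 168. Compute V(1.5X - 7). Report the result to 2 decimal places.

V(1.5X - 7) = (1.5)²·V(X) = 2.25·168 = 378

378.00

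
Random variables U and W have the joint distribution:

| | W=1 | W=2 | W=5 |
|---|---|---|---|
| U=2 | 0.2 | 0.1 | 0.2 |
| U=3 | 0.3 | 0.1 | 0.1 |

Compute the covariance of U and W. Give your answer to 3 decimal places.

E[U] = 2.5,  E[W] = 2.4
E[UW] = 5.8
Cov(U,W) = E[UW] − E[U]E[W] = 5.8 − (2.5)(2.4) = -0.2

-0.200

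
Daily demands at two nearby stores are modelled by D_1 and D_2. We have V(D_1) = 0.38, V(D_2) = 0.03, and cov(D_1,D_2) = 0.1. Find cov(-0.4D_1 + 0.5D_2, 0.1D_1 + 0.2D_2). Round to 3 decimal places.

cov(-0.4D_1 + 0.5D_2, 0.1D_1 + 0.2D_2) = (-0.4)(0.1)V(D_1) + (0.5)(0.2)V(D_2) + [(-0.4)(0.2) + (0.5)(0.1)]cov(D_1,D_2)
= -0.04·0.38 + 0.1·0.03 + -0.03·0.1 = -0.0152

-0.015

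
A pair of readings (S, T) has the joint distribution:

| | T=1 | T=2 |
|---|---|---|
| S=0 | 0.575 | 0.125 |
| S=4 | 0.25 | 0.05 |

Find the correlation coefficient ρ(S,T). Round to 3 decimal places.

E[S] = 1.2,  E[T] = 1.175
E[ST] = 1.4
Cov(S,T) = E[ST] − E[S]E[T] = 1.4 − (1.2)(1.175) = -0.01
var(S) = 3.36,  var(T) = 0.144375
ρ = -0.01 / √(3.36·0.144375) ≈ -0.014

-0.014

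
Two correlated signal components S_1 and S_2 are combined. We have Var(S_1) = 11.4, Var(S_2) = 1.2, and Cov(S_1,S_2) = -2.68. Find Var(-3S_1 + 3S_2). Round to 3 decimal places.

161.640

Var(-3S_1 + 3S_2) = (-3)²·Var(S_1) + (3)²·Var(S_2) + 2·(-3)·(3)·Cov(S_1,S_2)
= 9·11.4 + 9·1.2 + -18·-2.68 = 161.64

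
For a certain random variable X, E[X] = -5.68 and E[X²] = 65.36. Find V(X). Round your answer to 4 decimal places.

33.0976

V(X) = 65.36 − (-5.68)² = 33.0976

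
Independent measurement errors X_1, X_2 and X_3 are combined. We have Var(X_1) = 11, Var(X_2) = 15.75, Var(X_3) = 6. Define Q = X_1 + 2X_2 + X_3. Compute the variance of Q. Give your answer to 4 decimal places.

By independence, Var(Q) = (1)²Var(X_1) + (2)²Var(X_2) + (1)²Var(X_3)
= (1)²·11 + (2)²·15.75 + (1)²·6 = 80

80.0000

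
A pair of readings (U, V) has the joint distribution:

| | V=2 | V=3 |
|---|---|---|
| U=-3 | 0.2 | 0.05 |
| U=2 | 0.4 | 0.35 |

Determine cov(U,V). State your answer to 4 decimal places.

0.2500

E[U] = 0.75,  E[V] = 2.4
E[UV] = 2.05
cov(U,V) = E[UV] − E[U]E[V] = 2.05 − (0.75)(2.4) = 0.25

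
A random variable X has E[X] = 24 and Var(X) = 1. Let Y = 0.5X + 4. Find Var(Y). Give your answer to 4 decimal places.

Var(0.5X + 4) = (0.5)²·Var(X) = 0.25·1 = 0.25

0.2500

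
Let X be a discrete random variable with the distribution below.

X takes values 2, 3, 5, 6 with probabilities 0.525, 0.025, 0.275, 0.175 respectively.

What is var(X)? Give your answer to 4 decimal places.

E[X] = (2)(0.525) + (3)(0.025) + (5)(0.275) + (6)(0.175) = 3.55
E[X²] = (2)²(0.525) + (3)²(0.025) + (5)²(0.275) + (6)²(0.175) = 15.5
var(X) = E[X²] − (E[X])² = 15.5 − (3.55)² = 2.8975

2.8975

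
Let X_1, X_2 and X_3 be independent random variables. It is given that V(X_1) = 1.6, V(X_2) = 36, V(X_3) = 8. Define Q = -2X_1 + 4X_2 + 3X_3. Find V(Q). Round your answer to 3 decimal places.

654.400

By independence, V(Q) = (-2)²V(X_1) + (4)²V(X_2) + (3)²V(X_3)
= (-2)²·1.6 + (4)²·36 + (3)²·8 = 654.4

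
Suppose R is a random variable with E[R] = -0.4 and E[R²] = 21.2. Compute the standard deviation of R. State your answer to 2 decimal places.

Var(R) = 21.2 − (-0.4)² = 21.04
SD(R) = √21.04 ≈ 4.59

4.59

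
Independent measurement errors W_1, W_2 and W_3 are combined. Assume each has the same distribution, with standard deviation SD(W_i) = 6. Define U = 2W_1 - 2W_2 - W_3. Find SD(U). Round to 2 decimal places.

V(W_i) = (6)² = 36
By independence, V(U) = (2)²V(W_1) + (-2)²V(W_2) + (-1)²V(W_3)
= (2)²·36 + (-2)²·36 + (-1)²·36 = 324
SD(U) = √324 ≈ 18.00

18.00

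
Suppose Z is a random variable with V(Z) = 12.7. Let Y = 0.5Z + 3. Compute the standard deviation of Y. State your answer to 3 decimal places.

V(0.5Z + 3) = (0.5)²·12.7 = 3.175
SD(Y) = √3.175 ≈ 1.782

1.782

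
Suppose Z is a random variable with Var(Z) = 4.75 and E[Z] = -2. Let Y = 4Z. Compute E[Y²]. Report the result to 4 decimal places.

E[4Z] = 4·-2 = -8
Var(4Z) = (4)²·4.75 = 76
E[Y²] = Var(Y) + (E[Y])² = 76 + (-8)² = 140

140.0000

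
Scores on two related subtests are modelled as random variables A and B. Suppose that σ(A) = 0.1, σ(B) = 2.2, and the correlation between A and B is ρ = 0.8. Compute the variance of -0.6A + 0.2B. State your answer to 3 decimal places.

0.155

Var(A) = (0.1)² = 0.01;  Var(B) = (2.2)² = 4.84
Cov(A,B) = ρ·σ(A)·σ(B) = 0.8·0.1·2.2 = 0.176
Var(-0.6A + 0.2B) = (-0.6)²·Var(A) + (0.2)²·Var(B) + 2·(-0.6)·(0.2)·Cov(A,B)
= 0.36·0.01 + 0.04·4.84 + -0.24·0.176 = 0.15496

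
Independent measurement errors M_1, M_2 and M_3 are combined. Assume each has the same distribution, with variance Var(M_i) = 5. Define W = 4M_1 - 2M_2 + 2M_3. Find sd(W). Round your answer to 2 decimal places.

10.95

By independence, Var(W) = (4)²Var(M_1) + (-2)²Var(M_2) + (2)²Var(M_3)
= (4)²·5 + (-2)²·5 + (2)²·5 = 120
sd(W) = √120 ≈ 10.95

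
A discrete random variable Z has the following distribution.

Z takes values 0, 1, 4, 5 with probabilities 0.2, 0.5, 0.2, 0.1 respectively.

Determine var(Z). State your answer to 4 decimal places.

2.9600

E[Z] = (0)(0.2) + (1)(0.5) + (4)(0.2) + (5)(0.1) = 1.8
E[Z²] = (0)²(0.2) + (1)²(0.5) + (4)²(0.2) + (5)²(0.1) = 6.2
var(Z) = E[Z²] − (E[Z])² = 6.2 − (1.8)² = 2.96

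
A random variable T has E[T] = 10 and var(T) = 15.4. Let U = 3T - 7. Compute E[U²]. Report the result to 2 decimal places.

667.60

E[3T - 7] = 3·10 − 7 = 23
var(3T - 7) = (3)²·15.4 = 138.6
E[U²] = var(U) + (E[U])² = 138.6 + (23)² = 667.6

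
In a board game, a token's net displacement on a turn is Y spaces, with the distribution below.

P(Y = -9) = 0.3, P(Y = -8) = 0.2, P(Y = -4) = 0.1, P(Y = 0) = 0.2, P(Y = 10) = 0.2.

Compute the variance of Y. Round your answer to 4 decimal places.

51.4100

E[Y] = (-9)(0.3) + (-8)(0.2) + (-4)(0.1) + (0)(0.2) + (10)(0.2) = -2.7
E[Y²] = (-9)²(0.3) + (-8)²(0.2) + (-4)²(0.1) + (0)²(0.2) + (10)²(0.2) = 58.7
var(Y) = E[Y²] − (E[Y])² = 58.7 − (-2.7)² = 51.41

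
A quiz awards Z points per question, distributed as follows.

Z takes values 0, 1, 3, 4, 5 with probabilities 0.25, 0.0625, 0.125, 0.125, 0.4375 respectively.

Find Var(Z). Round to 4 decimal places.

E[Z] = (0)(0.25) + (1)(0.0625) + (3)(0.125) + (4)(0.125) + (5)(0.4375) = 3.125
E[Z²] = (0)²(0.25) + (1)²(0.0625) + (3)²(0.125) + (4)²(0.125) + (5)²(0.4375) = 14.125
Var(Z) = E[Z²] − (E[Z])² = 14.125 − (3.125)² = 4.359375

4.3594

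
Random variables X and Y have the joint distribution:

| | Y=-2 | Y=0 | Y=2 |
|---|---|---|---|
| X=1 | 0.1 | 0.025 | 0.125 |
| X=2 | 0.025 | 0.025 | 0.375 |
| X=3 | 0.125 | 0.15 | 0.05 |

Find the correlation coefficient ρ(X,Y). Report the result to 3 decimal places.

E[X] = 2.075,  E[Y] = 0.6
E[XY] = 1
cov(X,Y) = E[XY] − E[X]E[Y] = 1 − (2.075)(0.6) = -0.245
Var(X) = 0.569375,  Var(Y) = 2.84
ρ = -0.245 / √(0.569375·2.84) ≈ -0.193

-0.193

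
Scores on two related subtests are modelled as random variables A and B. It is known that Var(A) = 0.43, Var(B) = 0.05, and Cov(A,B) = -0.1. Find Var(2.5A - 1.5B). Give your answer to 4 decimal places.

Var(2.5A - 1.5B) = (2.5)²·Var(A) + (-1.5)²·Var(B) + 2·(2.5)·(-1.5)·Cov(A,B)
= 6.25·0.43 + 2.25·0.05 + -7.5·-0.1 = 3.55

3.5500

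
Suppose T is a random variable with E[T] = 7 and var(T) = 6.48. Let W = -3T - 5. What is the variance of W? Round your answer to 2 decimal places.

58.32

var(-3T - 5) = (-3)²·var(T) = 9·6.48 = 58.32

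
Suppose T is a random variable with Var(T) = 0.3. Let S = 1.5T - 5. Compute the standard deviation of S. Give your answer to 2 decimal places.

Var(1.5T - 5) = (1.5)²·0.3 = 0.675
SD(S) = √0.675 ≈ 0.82

0.82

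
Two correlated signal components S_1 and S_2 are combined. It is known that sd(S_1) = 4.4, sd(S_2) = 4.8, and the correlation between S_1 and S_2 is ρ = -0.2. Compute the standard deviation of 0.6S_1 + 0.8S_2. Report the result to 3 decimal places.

4.202

Var(S_1) = (4.4)² = 19.36;  Var(S_2) = (4.8)² = 23.04
Cov(S_1,S_2) = ρ·sd(S_1)·sd(S_2) = -0.2·4.4·4.8 = -4.224
Var(0.6S_1 + 0.8S_2) = (0.6)²·Var(S_1) + (0.8)²·Var(S_2) + 2·(0.6)·(0.8)·Cov(S_1,S_2)
= 0.36·19.36 + 0.64·23.04 + 0.96·-4.224 = 17.66016
sd(0.6S_1 + 0.8S_2) = √17.66016 ≈ 4.202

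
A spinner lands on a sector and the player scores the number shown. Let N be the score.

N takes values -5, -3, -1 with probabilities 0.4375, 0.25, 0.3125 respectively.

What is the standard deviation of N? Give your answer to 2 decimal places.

E[N] = (-5)(0.4375) + (-3)(0.25) + (-1)(0.3125) = -3.25
E[N²] = (-5)²(0.4375) + (-3)²(0.25) + (-1)²(0.3125) = 13.5
Var(N) = E[N²] − (E[N])² = 13.5 − (-3.25)² = 2.9375
SD(N) = √2.9375 ≈ 1.71

1.71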